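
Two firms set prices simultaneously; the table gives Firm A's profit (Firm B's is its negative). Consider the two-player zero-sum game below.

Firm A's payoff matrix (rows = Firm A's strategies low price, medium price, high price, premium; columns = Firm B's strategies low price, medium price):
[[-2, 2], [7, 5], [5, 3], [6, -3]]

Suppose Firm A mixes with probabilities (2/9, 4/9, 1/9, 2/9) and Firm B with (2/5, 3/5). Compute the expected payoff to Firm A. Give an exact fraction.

29/9

Against (2/5, 3/5), each row's expected payoff is low price: 2/5; medium price: 29/5; high price: 19/5; premium: 3/5.
Taking the (2/9, 4/9, 1/9, 2/9)-weighted average: (2/9)·(2/5) + (4/9)·(29/5) + (1/9)·(19/5) + (2/9)·(3/5) = 29/9.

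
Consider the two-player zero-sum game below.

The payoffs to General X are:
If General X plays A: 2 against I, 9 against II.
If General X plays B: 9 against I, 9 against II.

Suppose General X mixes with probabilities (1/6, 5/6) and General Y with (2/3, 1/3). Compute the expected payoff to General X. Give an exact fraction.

74/9

Against (2/3, 1/3), each row's expected payoff is A: 13/3; B: 9.
Taking the (1/6, 5/6)-weighted average: (1/6)·(13/3) + (5/6)·(9) = 74/9.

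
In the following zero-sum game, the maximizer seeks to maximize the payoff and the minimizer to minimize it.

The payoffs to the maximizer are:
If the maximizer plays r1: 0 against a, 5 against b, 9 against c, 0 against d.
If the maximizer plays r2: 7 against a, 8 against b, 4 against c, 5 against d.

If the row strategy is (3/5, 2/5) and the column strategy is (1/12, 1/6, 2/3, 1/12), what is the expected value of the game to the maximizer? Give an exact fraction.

Against (1/12, 1/6, 2/3, 1/12), each row's expected payoff is r1: 41/6; r2: 5.
Taking the (3/5, 2/5)-weighted average: (3/5)·(41/6) + (2/5)·(5) = 61/10.

61/10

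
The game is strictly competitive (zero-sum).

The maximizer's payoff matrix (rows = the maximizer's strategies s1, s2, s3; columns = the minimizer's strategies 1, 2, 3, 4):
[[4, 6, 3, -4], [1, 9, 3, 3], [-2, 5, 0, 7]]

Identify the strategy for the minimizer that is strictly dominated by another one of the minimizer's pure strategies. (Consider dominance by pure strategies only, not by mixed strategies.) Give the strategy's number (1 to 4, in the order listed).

The minimizer prefers columns that give the maximizer less. Compare 2 with 1: 4 < 6, 1 < 9, -2 < 5.
So 1 strictly dominates 2 for the minimizer; 2 is strictly dominated.

2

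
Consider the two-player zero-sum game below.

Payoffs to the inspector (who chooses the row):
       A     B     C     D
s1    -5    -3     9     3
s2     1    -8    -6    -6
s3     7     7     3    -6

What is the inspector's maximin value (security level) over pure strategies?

The worst-case payoff for each row is s1: -5, s2: -8, s3: -6.
The best of these is -5.

-5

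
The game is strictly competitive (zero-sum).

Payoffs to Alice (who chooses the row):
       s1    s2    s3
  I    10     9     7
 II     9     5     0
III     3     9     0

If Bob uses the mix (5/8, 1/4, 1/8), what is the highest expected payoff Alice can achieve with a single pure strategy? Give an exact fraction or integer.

75/8

I: (10)·(5/8) + (9)·(1/4) + (7)·(1/8) = 75/8.
II: (9)·(5/8) + (5)·(1/4) + (0)·(1/8) = 55/8.
III: (3)·(5/8) + (9)·(1/4) + (0)·(1/8) = 33/8.
The best pure response is I with expected payoff 75/8.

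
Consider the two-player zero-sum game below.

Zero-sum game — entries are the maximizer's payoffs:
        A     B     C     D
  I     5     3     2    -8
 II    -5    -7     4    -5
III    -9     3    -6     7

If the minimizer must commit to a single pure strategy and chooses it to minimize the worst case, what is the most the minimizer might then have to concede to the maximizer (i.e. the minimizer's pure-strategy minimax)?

3

The worst case (largest entry) in each column is A: 5, B: 3, C: 4, D: 7.
The best (smallest) of these is 3.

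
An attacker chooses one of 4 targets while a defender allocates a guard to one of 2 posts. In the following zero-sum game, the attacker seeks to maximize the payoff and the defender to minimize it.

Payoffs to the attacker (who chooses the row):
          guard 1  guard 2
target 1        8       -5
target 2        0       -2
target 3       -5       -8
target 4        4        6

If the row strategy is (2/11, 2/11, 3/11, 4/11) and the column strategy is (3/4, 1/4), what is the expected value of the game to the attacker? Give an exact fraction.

Against (3/4, 1/4), each row's expected payoff is target 1: 19/4; target 2: -1/2; target 3: -23/4; target 4: 9/2.
Taking the (2/11, 2/11, 3/11, 4/11)-weighted average: (2/11)·(19/4) + (2/11)·(-1/2) + (3/11)·(-23/4) + (4/11)·(9/2) = 37/44.

37/44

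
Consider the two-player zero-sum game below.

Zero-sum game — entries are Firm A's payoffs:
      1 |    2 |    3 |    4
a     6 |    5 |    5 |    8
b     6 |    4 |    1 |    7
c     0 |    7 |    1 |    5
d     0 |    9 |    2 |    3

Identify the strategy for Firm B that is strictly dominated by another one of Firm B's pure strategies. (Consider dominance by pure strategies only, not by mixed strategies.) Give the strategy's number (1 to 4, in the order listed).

Firm B prefers columns that give Firm A less. Compare 4 with 1: 6 < 8, 6 < 7, 0 < 5, 0 < 3.
So 1 strictly dominates 4 for Firm B; 4 is strictly dominated.

4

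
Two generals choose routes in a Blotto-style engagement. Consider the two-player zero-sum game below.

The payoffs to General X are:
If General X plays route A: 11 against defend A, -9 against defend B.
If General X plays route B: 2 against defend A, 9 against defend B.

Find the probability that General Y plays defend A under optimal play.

2/3

Row minima are -9 and 2, so General X's maximin is 2; column maxima are 11 and 9, so General Y's minimax is 9. These differ, so the equilibrium is in mixed strategies.
Let General Y play defend A with probability q. General X is indifferent when 11q − 9(1−q) = 2q + 9(1−q), giving q = 2/3.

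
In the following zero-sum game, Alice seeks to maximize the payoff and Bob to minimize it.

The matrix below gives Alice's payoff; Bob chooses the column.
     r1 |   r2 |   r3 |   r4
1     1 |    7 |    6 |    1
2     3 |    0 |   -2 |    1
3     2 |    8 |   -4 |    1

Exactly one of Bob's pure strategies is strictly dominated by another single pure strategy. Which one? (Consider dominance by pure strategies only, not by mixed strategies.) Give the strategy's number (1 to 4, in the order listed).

2

Bob prefers columns that give Alice less. Compare r2 with r3: 6 < 7, -2 < 0, -4 < 8.
So r3 strictly dominates r2 for Bob; r2 is strictly dominated.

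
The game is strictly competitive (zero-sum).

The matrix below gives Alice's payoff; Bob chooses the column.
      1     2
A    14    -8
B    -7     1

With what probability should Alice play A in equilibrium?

4/15

Row minima are -8 and -7, so Alice's maximin is -7; column maxima are 14 and 1, so Bob's minimax is 1. These differ, so the equilibrium is in mixed strategies.
Let Alice play A with probability p. Bob is indifferent when 14p − 7(1−p) = −8p + (1−p), giving p = 4/15.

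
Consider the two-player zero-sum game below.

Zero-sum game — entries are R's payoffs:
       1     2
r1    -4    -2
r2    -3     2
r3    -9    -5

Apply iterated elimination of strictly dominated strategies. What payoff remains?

Row r1 is strictly dominated by row r2 (-3>-4, 2>-2); eliminate r1.
Row r3 is strictly dominated by row r2 (-3>-9, 2>-5); eliminate r3.
Column 2 is strictly dominated by 1 for C (-3<2); eliminate 2.
Only (r2, 1) remains, with payoff -3.

-3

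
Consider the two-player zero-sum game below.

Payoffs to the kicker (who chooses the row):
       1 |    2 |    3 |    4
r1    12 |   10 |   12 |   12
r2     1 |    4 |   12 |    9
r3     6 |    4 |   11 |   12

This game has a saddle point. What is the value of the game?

10

Row minima: 10, 1, 4 → the kicker's maximin is 10.
Column maxima: 12, 10, 12, 12 → the goalkeeper's minimax is 10.
They coincide at (r1, 2), so the value is 10.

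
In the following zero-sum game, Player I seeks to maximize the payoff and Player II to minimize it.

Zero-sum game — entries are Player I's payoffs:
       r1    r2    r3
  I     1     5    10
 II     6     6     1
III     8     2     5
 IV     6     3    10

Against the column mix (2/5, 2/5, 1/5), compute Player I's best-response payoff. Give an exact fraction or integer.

I: (1)·(2/5) + (5)·(2/5) + (10)·(1/5) = 22/5.
II: (6)·(2/5) + (6)·(2/5) + (1)·(1/5) = 5.
III: (8)·(2/5) + (2)·(2/5) + (5)·(1/5) = 5.
IV: (6)·(2/5) + (3)·(2/5) + (10)·(1/5) = 28/5.
The best pure response is IV with expected payoff 28/5.

28/5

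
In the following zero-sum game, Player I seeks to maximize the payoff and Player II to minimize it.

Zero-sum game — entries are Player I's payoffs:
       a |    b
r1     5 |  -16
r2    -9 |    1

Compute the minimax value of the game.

-139/31

Row minima are -16 and -9, so Player I's maximin is -9; column maxima are 5 and 1, so Player II's minimax is 1. These differ, so the equilibrium is in mixed strategies.
Let Player I play r1 with probability p. Player II is indifferent when 5p − 9(1−p) = −16p + (1−p), giving p = 10/31.
Let Player II play a with probability q. Player I is indifferent when 5q − 16(1−q) = −9q + (1−q), giving q = 17/31.
The value is 5·(17/31) + (-16)·(14/31) = -139/31.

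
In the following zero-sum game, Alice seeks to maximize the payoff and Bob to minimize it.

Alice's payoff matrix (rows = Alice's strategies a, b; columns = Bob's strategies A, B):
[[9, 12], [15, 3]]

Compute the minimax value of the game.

Row minima are 9 and 3, so Alice's maximin is 9; column maxima are 15 and 12, so Bob's minimax is 12. These differ, so the equilibrium is in mixed strategies.
Let Alice play a with probability p. Bob is indifferent when 9p + 15(1−p) = 12p + 3(1−p), giving p = 4/5.
Let Bob play A with probability q. Alice is indifferent when 9q + 12(1−q) = 15q + 3(1−q), giving q = 3/5.
The value is 9·(3/5) + (12)·(2/5) = 51/5.

51/5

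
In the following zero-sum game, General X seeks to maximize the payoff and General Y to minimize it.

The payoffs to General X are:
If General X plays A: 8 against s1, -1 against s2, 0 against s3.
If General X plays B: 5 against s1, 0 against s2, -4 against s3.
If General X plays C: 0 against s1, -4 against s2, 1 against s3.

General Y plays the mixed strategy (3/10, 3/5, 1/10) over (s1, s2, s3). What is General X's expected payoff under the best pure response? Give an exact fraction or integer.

A: (8)·(3/10) + (-1)·(3/5) + (0)·(1/10) = 9/5.
B: (5)·(3/10) + (0)·(3/5) + (-4)·(1/10) = 11/10.
C: (0)·(3/10) + (-4)·(3/5) + (1)·(1/10) = -23/10.
The best pure response is A with expected payoff 9/5.

9/5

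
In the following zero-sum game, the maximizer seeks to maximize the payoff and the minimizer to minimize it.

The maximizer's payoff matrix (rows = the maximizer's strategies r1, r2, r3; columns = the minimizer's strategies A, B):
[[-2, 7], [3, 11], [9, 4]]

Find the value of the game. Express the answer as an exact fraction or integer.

Row r1 is strictly dominated by row r2, so the maximizer never plays it.
The remaining 2×2 game on (r2, r3) × (A, B) has no saddle point. Let the maximizer play r2 with probability p; indifference gives 3p + 9(1−p) = 11p + 4(1−p), so p = 5/13.
Similarly the minimizer's optimal q on A is 7/13, and the value is 3·(7/13) + (11)·(6/13) = 87/13.

87/13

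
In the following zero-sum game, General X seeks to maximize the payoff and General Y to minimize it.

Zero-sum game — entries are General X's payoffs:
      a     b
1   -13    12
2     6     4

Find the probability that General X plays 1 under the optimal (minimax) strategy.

Row minima are -13 and 4, so General X's maximin is 4; column maxima are 6 and 12, so General Y's minimax is 6. These differ, so the equilibrium is in mixed strategies.
Let General X play 1 with probability p. General Y is indifferent when −13p + 6(1−p) = 12p + 4(1−p), giving p = 2/27.

2/27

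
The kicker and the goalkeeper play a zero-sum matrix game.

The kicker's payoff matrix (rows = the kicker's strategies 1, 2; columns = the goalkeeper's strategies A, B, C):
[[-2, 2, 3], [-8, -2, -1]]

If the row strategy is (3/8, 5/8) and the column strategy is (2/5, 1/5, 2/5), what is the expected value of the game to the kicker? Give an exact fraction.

-11/5

Against (2/5, 1/5, 2/5), each row's expected payoff is 1: 4/5; 2: -4.
Taking the (3/8, 5/8)-weighted average: (3/8)·(4/5) + (5/8)·(-4) = -11/5.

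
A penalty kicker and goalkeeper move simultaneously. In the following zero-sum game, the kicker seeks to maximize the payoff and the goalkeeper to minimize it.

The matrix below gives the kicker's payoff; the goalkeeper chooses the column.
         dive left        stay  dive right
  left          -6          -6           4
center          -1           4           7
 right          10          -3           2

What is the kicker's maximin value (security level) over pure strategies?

-1

The worst-case payoff for each row is left: -6, center: -1, right: -3.
The best of these is -1.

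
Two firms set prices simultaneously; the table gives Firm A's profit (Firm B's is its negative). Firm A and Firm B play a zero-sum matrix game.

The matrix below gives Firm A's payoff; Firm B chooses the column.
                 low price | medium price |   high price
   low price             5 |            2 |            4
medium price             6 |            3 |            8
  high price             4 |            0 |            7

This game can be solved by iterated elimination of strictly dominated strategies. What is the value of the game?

3

Column high price is strictly dominated by medium price for Firm B (2<4, 3<8, 0<7); eliminate high price.
Column low price is strictly dominated by medium price for Firm B (2<5, 3<6, 0<4); eliminate low price.
Row low price is strictly dominated by row medium price (3>2); eliminate low price.
Row high price is strictly dominated by row medium price (3>0); eliminate high price.
Only (medium price, medium price) remains, with payoff 3.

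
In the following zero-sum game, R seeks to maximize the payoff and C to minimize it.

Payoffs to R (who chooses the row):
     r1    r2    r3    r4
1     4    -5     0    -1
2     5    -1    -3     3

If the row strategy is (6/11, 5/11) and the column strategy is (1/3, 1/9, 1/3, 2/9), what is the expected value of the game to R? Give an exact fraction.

85/99

Against (1/3, 1/9, 1/3, 2/9), each row's expected payoff is 1: 5/9; 2: 11/9.
Taking the (6/11, 5/11)-weighted average: (6/11)·(5/9) + (5/11)·(11/9) = 85/99.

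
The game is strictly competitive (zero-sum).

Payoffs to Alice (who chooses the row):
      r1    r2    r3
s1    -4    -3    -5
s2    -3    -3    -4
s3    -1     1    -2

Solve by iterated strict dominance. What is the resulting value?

-2

Column r1 is strictly dominated by r3 for Bob (-5<-4, -4<-3, -2<-1); eliminate r1.
Row s1 is strictly dominated by row s3 (1>-3, -2>-5); eliminate s1.
Row s2 is strictly dominated by row s3 (1>-3, -2>-4); eliminate s2.
Column r2 is strictly dominated by r3 for Bob (-2<1); eliminate r2.
Only (s3, r3) remains, with payoff -2.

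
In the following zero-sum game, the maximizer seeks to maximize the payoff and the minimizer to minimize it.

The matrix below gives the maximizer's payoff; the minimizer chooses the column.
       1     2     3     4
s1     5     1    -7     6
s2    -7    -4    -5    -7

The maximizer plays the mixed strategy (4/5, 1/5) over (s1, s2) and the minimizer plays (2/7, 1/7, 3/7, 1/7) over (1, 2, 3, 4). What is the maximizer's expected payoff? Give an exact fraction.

-8/5

Against (2/7, 1/7, 3/7, 1/7), each row's expected payoff is s1: -4/7; s2: -40/7.
Taking the (4/5, 1/5)-weighted average: (4/5)·(-4/7) + (1/5)·(-40/7) = -8/5.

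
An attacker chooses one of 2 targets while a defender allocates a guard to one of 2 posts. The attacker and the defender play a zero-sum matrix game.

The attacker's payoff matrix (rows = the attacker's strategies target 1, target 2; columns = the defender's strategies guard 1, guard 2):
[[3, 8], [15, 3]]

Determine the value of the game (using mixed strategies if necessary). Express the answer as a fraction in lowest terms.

Row minima are 3 and 3, so the attacker's maximin is 3; column maxima are 15 and 8, so the defender's minimax is 8. These differ, so the equilibrium is in mixed strategies.
Let the attacker play target 1 with probability p. The defender is indifferent when 3p + 15(1−p) = 8p + 3(1−p), giving p = 12/17.
Let the defender play guard 1 with probability q. The attacker is indifferent when 3q + 8(1−q) = 15q + 3(1−q), giving q = 5/17.
The value is 3·(5/17) + (8)·(12/17) = 111/17.

111/17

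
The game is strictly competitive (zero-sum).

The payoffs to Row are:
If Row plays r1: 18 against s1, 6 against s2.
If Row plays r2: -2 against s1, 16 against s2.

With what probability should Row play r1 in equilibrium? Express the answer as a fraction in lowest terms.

Row minima are 6 and -2, so Row's maximin is 6; column maxima are 18 and 16, so Column's minimax is 16. These differ, so the equilibrium is in mixed strategies.
Let Row play r1 with probability p. Column is indifferent when 18p − 2(1−p) = 6p + 16(1−p), giving p = 3/5.

3/5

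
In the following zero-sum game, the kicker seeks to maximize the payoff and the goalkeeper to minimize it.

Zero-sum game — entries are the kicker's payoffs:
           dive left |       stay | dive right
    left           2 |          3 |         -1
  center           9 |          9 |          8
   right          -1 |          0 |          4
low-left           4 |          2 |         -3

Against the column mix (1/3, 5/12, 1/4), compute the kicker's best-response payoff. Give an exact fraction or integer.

35/4

left: (2)·(1/3) + (3)·(5/12) + (-1)·(1/4) = 5/3.
center: (9)·(1/3) + (9)·(5/12) + (8)·(1/4) = 35/4.
right: (-1)·(1/3) + (0)·(5/12) + (4)·(1/4) = 2/3.
low-left: (4)·(1/3) + (2)·(5/12) + (-3)·(1/4) = 17/12.
The best pure response is center with expected payoff 35/4.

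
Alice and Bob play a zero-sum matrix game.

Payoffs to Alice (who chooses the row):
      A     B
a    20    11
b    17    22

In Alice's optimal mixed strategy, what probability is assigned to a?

5/14

Row minima are 11 and 17, so Alice's maximin is 17; column maxima are 20 and 22, so Bob's minimax is 20. These differ, so the equilibrium is in mixed strategies.
Let Alice play a with probability p. Bob is indifferent when 20p + 17(1−p) = 11p + 22(1−p), giving p = 5/14.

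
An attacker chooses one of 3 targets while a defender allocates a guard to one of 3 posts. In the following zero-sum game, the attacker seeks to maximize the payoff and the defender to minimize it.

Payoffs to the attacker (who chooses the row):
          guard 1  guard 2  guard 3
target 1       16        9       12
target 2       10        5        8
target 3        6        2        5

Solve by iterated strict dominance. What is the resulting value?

Column guard 3 is strictly dominated by guard 2 for the defender (9<12, 5<8, 2<5); eliminate guard 3.
Row target 2 is strictly dominated by row target 1 (16>10, 9>5); eliminate target 2.
Row target 3 is strictly dominated by row target 1 (16>6, 9>2); eliminate target 3.
Column guard 1 is strictly dominated by guard 2 for the defender (9<16); eliminate guard 1.
Only (target 1, guard 2) remains, with payoff 9.

9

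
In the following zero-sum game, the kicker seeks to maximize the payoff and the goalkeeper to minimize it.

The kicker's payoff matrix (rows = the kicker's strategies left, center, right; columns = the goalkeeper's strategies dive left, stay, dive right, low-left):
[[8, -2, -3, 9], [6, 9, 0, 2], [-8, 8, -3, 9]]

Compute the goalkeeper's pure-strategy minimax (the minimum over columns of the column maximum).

The worst case (largest entry) in each column is dive left: 8, stay: 9, dive right: 0, low-left: 9.
The best (smallest) of these is 0.

0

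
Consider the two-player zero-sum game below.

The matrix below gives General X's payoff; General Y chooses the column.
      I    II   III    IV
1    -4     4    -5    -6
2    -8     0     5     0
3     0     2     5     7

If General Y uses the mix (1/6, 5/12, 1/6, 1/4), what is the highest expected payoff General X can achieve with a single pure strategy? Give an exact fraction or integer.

1: (-4)·(1/6) + (4)·(5/12) + (-5)·(1/6) + (-6)·(1/4) = -4/3.
2: (-8)·(1/6) + (0)·(5/12) + (5)·(1/6) + (0)·(1/4) = -1/2.
3: (0)·(1/6) + (2)·(5/12) + (5)·(1/6) + (7)·(1/4) = 41/12.
The best pure response is 3 with expected payoff 41/12.

41/12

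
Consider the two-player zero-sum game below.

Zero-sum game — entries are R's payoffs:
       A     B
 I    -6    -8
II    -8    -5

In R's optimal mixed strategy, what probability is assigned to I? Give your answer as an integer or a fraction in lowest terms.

Row minima are -8 and -8, so R's maximin is -8; column maxima are -6 and -5, so C's minimax is -6. These differ, so the equilibrium is in mixed strategies.
Let R play I with probability p. C is indifferent when −6p − 8(1−p) = −8p − 5(1−p), giving p = 3/5.

3/5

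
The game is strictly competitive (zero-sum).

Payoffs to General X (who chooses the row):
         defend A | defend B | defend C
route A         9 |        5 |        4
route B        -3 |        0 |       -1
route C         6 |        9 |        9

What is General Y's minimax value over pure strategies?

The worst case (largest entry) in each column is defend A: 9, defend B: 9, defend C: 9.
The best (smallest) of these is 9.

9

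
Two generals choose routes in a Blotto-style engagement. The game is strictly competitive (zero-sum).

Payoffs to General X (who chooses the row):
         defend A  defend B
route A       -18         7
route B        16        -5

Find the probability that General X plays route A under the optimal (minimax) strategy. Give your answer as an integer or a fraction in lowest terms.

Row minima are -18 and -5, so General X's maximin is -5; column maxima are 16 and 7, so General Y's minimax is 7. These differ, so the equilibrium is in mixed strategies.
Let General X play route A with probability p. General Y is indifferent when −18p + 16(1−p) = 7p − 5(1−p), giving p = 21/46.

21/46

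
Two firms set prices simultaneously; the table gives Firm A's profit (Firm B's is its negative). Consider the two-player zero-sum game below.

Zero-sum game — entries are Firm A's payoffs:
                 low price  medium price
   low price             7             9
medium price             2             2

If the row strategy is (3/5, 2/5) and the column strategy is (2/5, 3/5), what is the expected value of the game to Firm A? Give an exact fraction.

143/25

Against (2/5, 3/5), each row's expected payoff is low price: 41/5; medium price: 2.
Taking the (3/5, 2/5)-weighted average: (3/5)·(41/5) + (2/5)·(2) = 143/25.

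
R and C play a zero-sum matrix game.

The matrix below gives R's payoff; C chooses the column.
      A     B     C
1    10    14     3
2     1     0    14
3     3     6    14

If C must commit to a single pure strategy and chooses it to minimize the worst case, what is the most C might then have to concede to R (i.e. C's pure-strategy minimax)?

The worst case (largest entry) in each column is A: 10, B: 14, C: 14.
The best (smallest) of these is 10.

10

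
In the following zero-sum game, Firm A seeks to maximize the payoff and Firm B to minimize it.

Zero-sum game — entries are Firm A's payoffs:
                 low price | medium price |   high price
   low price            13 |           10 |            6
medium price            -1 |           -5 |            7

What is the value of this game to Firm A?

25/4

Column low price is strictly dominated by medium price for Firm B (it gives Firm A more in every row).
The remaining 2×2 game on (low price, medium price) × (medium price, high price) has no saddle point. Let Firm A play low price with probability p; indifference gives 10p − 5(1−p) = 6p + 7(1−p), so p = 3/4.
Similarly Firm B's optimal q on medium price is 1/16, and the value is 10·(1/16) + (6)·(15/16) = 25/4.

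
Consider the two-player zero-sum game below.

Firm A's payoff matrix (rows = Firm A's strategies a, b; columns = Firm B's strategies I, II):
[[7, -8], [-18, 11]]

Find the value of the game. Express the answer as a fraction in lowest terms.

Row minima are -8 and -18, so Firm A's maximin is -8; column maxima are 7 and 11, so Firm B's minimax is 7. These differ, so the equilibrium is in mixed strategies.
Let Firm A play a with probability p. Firm B is indifferent when 7p − 18(1−p) = −8p + 11(1−p), giving p = 29/44.
Let Firm B play I with probability q. Firm A is indifferent when 7q − 8(1−q) = −18q + 11(1−q), giving q = 19/44.
The value is 7·(19/44) + (-8)·(25/44) = -67/44.

-67/44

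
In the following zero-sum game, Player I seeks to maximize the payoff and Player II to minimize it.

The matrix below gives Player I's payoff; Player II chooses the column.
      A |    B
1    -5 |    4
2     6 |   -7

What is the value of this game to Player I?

-1/2

Row minima are -5 and -7, so Player I's maximin is -5; column maxima are 6 and 4, so Player II's minimax is 4. These differ, so the equilibrium is in mixed strategies.
Let Player I play 1 with probability p. Player II is indifferent when −5p + 6(1−p) = 4p − 7(1−p), giving p = 13/22.
Let Player II play A with probability q. Player I is indifferent when −5q + 4(1−q) = 6q − 7(1−q), giving q = 1/2.
The value is -5·(1/2) + (4)·(1/2) = -1/2.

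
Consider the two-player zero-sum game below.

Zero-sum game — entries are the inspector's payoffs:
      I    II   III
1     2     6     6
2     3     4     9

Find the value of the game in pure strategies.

Row minima: 2, 3 → the inspector's maximin is 3.
Column maxima: 3, 6, 9 → the inspectee's minimax is 3.
They coincide at (2, I), so the value is 3.

3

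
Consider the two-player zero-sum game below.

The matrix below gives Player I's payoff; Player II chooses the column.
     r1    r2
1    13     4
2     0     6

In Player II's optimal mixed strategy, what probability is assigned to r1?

2/15

Row minima are 4 and 0, so Player I's maximin is 4; column maxima are 13 and 6, so Player II's minimax is 6. These differ, so the equilibrium is in mixed strategies.
Let Player II play r1 with probability q. Player I is indifferent when 13q + 4(1−q) = 6(1−q), giving q = 2/15.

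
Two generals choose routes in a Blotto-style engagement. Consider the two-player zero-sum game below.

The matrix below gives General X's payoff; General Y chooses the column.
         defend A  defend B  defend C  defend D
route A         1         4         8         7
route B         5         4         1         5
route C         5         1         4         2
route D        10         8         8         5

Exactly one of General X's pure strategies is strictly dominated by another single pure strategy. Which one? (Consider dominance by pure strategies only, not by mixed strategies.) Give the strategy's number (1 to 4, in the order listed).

Compare route C with route D: 10 > 5, 8 > 1, 8 > 4, 5 > 2.
So route D strictly dominates route C for General X; route C is strictly dominated.

3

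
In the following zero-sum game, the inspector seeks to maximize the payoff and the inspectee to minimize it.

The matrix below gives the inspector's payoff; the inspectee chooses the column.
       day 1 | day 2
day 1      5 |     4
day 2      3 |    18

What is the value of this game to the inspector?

Row minima are 4 and 3, so the inspector's maximin is 4; column maxima are 5 and 18, so the inspectee's minimax is 5. These differ, so the equilibrium is in mixed strategies.
Let the inspector play day 1 with probability p. The inspectee is indifferent when 5p + 3(1−p) = 4p + 18(1−p), giving p = 15/16.
Let the inspectee play day 1 with probability q. The inspector is indifferent when 5q + 4(1−q) = 3q + 18(1−q), giving q = 7/8.
The value is 5·(7/8) + (4)·(1/8) = 39/8.

39/8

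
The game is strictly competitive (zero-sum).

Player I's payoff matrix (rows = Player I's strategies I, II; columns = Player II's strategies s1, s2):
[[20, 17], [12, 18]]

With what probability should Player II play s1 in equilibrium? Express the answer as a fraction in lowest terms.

1/9

Row minima are 17 and 12, so Player I's maximin is 17; column maxima are 20 and 18, so Player II's minimax is 18. These differ, so the equilibrium is in mixed strategies.
Let Player II play s1 with probability q. Player I is indifferent when 20q + 17(1−q) = 12q + 18(1−q), giving q = 1/9.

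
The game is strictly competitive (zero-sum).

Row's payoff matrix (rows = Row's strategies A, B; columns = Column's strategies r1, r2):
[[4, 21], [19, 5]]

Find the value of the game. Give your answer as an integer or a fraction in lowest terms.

Row minima are 4 and 5, so Row's maximin is 5; column maxima are 19 and 21, so Column's minimax is 19. These differ, so the equilibrium is in mixed strategies.
Let Row play A with probability p. Column is indifferent when 4p + 19(1−p) = 21p + 5(1−p), giving p = 14/31.
Let Column play r1 with probability q. Row is indifferent when 4q + 21(1−q) = 19q + 5(1−q), giving q = 16/31.
The value is 4·(16/31) + (21)·(15/31) = 379/31.

379/31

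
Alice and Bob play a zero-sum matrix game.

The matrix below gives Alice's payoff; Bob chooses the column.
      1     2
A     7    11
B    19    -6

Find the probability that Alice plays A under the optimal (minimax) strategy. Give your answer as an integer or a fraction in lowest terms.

25/29

Row minima are 7 and -6, so Alice's maximin is 7; column maxima are 19 and 11, so Bob's minimax is 11. These differ, so the equilibrium is in mixed strategies.
Let Alice play A with probability p. Bob is indifferent when 7p + 19(1−p) = 11p − 6(1−p), giving p = 25/29.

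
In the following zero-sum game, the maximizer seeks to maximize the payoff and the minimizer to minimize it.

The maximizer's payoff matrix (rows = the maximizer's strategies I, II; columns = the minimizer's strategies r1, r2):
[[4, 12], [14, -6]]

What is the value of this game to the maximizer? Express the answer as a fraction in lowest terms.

48/7

Row minima are 4 and -6, so the maximizer's maximin is 4; column maxima are 14 and 12, so the minimizer's minimax is 12. These differ, so the equilibrium is in mixed strategies.
Let the maximizer play I with probability p. The minimizer is indifferent when 4p + 14(1−p) = 12p − 6(1−p), giving p = 5/7.
Let the minimizer play r1 with probability q. The maximizer is indifferent when 4q + 12(1−q) = 14q − 6(1−q), giving q = 9/14.
The value is 4·(9/14) + (12)·(5/14) = 48/7.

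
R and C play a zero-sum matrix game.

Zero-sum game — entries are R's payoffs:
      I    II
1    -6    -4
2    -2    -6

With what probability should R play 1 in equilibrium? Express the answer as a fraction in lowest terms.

2/3

Row minima are -6 and -6, so R's maximin is -6; column maxima are -2 and -4, so C's minimax is -4. These differ, so the equilibrium is in mixed strategies.
Let R play 1 with probability p. C is indifferent when −6p − 2(1−p) = −4p − 6(1−p), giving p = 2/3.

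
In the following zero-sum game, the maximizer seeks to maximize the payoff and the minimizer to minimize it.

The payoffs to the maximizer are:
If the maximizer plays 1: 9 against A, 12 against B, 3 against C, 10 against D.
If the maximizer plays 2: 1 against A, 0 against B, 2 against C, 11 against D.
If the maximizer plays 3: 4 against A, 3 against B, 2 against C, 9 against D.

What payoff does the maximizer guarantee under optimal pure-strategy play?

Row minima: 3, 0, 2 → the maximizer's maximin is 3.
Column maxima: 9, 12, 3, 11 → the minimizer's minimax is 3.
They coincide at (1, C), so the value is 3.

3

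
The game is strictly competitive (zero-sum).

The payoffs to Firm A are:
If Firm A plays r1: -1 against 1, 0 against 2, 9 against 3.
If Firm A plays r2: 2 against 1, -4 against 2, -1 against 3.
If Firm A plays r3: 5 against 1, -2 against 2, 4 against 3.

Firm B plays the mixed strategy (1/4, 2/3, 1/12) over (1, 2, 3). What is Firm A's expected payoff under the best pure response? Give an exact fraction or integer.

r1: (-1)·(1/4) + (0)·(2/3) + (9)·(1/12) = 1/2.
r2: (2)·(1/4) + (-4)·(2/3) + (-1)·(1/12) = -9/4.
r3: (5)·(1/4) + (-2)·(2/3) + (4)·(1/12) = 1/4.
The best pure response is r1 with expected payoff 1/2.

1/2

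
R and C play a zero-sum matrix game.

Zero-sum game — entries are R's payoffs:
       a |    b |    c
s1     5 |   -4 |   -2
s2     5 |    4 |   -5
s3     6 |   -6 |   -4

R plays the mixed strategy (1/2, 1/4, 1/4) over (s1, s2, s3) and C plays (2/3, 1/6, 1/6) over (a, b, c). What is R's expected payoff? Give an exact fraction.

61/24

Against (2/3, 1/6, 1/6), each row's expected payoff is s1: 7/3; s2: 19/6; s3: 7/3.
Taking the (1/2, 1/4, 1/4)-weighted average: (1/2)·(7/3) + (1/4)·(19/6) + (1/4)·(7/3) = 61/24.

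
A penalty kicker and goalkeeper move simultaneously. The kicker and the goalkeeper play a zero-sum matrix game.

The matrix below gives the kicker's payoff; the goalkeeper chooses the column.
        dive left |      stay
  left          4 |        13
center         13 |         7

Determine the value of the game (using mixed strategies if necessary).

47/5

Row minima are 4 and 7, so the kicker's maximin is 7; column maxima are 13 and 13, so the goalkeeper's minimax is 13. These differ, so the equilibrium is in mixed strategies.
Let the kicker play left with probability p. The goalkeeper is indifferent when 4p + 13(1−p) = 13p + 7(1−p), giving p = 2/5.
Let the goalkeeper play dive left with probability q. The kicker is indifferent when 4q + 13(1−q) = 13q + 7(1−q), giving q = 2/5.
The value is 4·(2/5) + (13)·(3/5) = 47/5.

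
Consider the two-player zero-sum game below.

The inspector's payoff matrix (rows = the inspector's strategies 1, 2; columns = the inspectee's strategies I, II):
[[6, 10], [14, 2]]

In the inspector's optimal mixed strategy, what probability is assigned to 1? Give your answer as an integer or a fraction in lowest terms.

3/4

Row minima are 6 and 2, so the inspector's maximin is 6; column maxima are 14 and 10, so the inspectee's minimax is 10. These differ, so the equilibrium is in mixed strategies.
Let the inspector play 1 with probability p. The inspectee is indifferent when 6p + 14(1−p) = 10p + 2(1−p), giving p = 3/4.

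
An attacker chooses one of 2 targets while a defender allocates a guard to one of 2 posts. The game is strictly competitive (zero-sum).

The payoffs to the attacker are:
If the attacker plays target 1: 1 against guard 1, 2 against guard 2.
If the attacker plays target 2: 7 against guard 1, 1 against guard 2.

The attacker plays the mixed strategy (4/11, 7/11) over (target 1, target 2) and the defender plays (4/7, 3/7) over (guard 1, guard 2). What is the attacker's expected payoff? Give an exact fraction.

257/77

Against (4/7, 3/7), each row's expected payoff is target 1: 10/7; target 2: 31/7.
Taking the (4/11, 7/11)-weighted average: (4/11)·(10/7) + (7/11)·(31/7) = 257/77.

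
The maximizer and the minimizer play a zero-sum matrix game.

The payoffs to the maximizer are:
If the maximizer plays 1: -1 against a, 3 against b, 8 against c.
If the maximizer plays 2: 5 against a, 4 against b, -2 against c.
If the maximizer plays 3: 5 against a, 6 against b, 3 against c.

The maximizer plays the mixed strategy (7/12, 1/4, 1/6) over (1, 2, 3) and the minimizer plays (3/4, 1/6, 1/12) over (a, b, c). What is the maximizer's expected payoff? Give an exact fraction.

77/36

Against (3/4, 1/6, 1/12), each row's expected payoff is 1: 5/12; 2: 17/4; 3: 5.
Taking the (7/12, 1/4, 1/6)-weighted average: (7/12)·(5/12) + (1/4)·(17/4) + (1/6)·(5) = 77/36.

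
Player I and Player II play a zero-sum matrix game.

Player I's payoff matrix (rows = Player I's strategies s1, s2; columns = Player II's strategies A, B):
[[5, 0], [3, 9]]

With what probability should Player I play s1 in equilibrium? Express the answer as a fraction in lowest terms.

Row minima are 0 and 3, so Player I's maximin is 3; column maxima are 5 and 9, so Player II's minimax is 5. These differ, so the equilibrium is in mixed strategies.
Let Player I play s1 with probability p. Player II is indifferent when 5p + 3(1−p) = 9(1−p), giving p = 6/11.

6/11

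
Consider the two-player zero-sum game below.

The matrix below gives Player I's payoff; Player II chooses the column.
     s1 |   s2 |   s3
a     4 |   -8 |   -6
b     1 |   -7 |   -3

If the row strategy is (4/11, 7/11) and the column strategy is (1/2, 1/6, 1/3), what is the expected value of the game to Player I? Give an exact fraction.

Against (1/2, 1/6, 1/3), each row's expected payoff is a: -4/3; b: -5/3.
Taking the (4/11, 7/11)-weighted average: (4/11)·(-4/3) + (7/11)·(-5/3) = -17/11.

-17/11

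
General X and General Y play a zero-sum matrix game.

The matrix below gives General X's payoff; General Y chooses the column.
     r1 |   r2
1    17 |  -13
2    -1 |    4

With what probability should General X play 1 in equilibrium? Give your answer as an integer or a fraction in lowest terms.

Row minima are -13 and -1, so General X's maximin is -1; column maxima are 17 and 4, so General Y's minimax is 4. These differ, so the equilibrium is in mixed strategies.
Let General X play 1 with probability p. General Y is indifferent when 17p − (1−p) = −13p + 4(1−p), giving p = 1/7.

1/7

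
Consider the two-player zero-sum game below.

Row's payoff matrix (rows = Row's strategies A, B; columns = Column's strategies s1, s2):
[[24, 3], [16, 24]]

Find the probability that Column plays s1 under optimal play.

Row minima are 3 and 16, so Row's maximin is 16; column maxima are 24 and 24, so Column's minimax is 24. These differ, so the equilibrium is in mixed strategies.
Let Column play s1 with probability q. Row is indifferent when 24q + 3(1−q) = 16q + 24(1−q), giving q = 21/29.

21/29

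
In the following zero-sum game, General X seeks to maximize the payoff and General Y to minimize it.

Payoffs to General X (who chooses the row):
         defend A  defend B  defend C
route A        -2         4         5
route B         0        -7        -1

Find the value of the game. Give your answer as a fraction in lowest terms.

Column defend C is strictly dominated by defend B for General Y (it gives General X more in every row).
The remaining 2×2 game on (route A, route B) × (defend A, defend B) has no saddle point. Let General X play route A with probability p; indifference gives −2p = 4p − 7(1−p), so p = 7/13.
Similarly General Y's optimal q on defend A is 11/13, and the value is -2·(11/13) + (4)·(2/13) = -14/13.

-14/13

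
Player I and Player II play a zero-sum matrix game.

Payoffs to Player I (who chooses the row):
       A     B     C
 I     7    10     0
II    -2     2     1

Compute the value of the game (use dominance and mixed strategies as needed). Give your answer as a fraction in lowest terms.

7/10

Column B is strictly dominated by A for Player II (it gives Player I more in every row).
The remaining 2×2 game on (I, II) × (A, C) has no saddle point. Let Player I play I with probability p; indifference gives 7p − 2(1−p) = (1−p), so p = 3/10.
Similarly Player II's optimal q on A is 1/10, and the value is 7·(1/10) + (0)·(9/10) = 7/10.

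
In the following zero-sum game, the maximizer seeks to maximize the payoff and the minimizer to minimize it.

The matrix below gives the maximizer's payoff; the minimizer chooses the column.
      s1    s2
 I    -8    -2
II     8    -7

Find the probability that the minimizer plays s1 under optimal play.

Row minima are -8 and -7, so the maximizer's maximin is -7; column maxima are 8 and -2, so the minimizer's minimax is -2. These differ, so the equilibrium is in mixed strategies.
Let the minimizer play s1 with probability q. The maximizer is indifferent when −8q − 2(1−q) = 8q − 7(1−q), giving q = 5/21.

5/21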